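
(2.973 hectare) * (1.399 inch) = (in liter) 1.056e+06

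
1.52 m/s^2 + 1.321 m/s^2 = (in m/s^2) 2.841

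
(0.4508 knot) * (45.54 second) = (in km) 0.01056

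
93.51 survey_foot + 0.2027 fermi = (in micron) 2.85e+07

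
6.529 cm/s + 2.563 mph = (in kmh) 4.36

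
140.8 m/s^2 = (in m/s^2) 140.8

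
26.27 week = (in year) 0.5038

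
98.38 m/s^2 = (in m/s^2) 98.38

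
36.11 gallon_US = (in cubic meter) 0.1367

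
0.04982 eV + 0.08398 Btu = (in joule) 88.6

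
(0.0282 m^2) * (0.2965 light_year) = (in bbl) 4.975e+14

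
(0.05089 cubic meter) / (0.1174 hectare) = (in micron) 43.35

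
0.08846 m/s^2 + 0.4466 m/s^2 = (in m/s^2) 0.5351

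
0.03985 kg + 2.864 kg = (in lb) 6.402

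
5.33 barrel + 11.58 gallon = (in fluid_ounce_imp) 3.137e+04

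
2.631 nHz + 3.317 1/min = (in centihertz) 5.528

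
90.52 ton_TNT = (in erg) 3.787e+18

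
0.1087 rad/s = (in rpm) 1.038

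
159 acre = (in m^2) 6.435e+05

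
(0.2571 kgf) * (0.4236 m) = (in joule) 1.068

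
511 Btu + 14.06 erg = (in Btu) 511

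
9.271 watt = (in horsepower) 0.01243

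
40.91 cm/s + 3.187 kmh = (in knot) 2.516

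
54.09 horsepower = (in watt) 4.033e+04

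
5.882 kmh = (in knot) 3.176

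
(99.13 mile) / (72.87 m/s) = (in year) 6.942e-05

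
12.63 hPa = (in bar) 0.01263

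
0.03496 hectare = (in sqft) 3763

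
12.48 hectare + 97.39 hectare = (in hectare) 109.9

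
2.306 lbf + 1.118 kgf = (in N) 21.22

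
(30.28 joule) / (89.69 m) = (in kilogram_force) 0.03443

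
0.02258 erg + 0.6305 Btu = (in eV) 4.152e+21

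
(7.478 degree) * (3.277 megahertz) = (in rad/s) 4.277e+05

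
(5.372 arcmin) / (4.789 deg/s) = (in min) 0.0003116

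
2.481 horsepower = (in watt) 1850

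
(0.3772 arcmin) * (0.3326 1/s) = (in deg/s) 0.002091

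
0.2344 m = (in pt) 664.4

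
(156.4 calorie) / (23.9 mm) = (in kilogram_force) 2792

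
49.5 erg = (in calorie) 1.183e-06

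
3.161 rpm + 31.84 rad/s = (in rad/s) 32.17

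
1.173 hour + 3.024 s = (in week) 0.006987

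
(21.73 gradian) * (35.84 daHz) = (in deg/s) 7009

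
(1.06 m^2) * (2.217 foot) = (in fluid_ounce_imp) 2.521e+04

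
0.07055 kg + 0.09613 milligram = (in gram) 70.55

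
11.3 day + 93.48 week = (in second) 5.751e+07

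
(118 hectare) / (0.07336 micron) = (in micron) 1.609e+19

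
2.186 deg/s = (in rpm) 0.3643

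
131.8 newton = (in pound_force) 29.63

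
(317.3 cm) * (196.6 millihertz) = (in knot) 1.213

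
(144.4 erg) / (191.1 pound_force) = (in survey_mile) 1.056e-11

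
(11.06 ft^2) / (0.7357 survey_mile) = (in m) 0.0008678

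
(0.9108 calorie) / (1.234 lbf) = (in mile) 0.0004314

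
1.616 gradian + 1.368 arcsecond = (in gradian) 1.616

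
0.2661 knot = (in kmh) 0.4928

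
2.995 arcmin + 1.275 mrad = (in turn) 0.0003416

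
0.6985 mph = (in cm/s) 31.23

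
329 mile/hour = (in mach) 0.4319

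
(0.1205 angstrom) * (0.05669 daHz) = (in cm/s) 6.831e-10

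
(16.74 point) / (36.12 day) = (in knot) 3.678e-09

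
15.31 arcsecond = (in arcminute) 0.2552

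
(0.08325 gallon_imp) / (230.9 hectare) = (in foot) 5.378e-10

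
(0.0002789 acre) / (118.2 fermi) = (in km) 9.549e+09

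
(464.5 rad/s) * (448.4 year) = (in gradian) 4.182e+14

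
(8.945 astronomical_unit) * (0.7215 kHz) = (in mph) 2.16e+15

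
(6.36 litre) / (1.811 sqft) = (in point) 107.2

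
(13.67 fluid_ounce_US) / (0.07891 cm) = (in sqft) 5.515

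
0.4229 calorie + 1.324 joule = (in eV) 1.931e+19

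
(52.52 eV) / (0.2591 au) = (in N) 2.171e-28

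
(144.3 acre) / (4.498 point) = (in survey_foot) 1.207e+09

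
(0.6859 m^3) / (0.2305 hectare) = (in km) 2.976e-07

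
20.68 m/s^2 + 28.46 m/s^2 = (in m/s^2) 49.14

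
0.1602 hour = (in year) 1.829e-05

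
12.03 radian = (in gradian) 765.9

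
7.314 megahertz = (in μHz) 7.314e+12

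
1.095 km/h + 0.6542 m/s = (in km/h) 3.45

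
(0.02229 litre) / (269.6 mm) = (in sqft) 0.0008899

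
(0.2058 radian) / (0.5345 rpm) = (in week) 6.079e-06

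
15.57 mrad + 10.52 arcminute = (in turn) 0.002965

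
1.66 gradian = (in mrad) 26.08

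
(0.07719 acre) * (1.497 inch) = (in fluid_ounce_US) 4.016e+05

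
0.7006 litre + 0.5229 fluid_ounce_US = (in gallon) 0.1892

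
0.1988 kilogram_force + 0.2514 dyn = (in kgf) 0.1988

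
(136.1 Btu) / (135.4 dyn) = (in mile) 6.59e+04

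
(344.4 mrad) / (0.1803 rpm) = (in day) 0.0002111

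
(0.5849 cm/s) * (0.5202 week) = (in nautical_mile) 0.9936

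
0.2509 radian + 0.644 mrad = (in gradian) 16.01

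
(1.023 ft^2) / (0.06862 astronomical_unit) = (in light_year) 9.786e-28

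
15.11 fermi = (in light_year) 1.597e-30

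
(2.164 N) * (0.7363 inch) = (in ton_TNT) 9.673e-12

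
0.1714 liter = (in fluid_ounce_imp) 6.032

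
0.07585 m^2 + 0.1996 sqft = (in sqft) 1.016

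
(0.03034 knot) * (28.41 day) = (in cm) 3.831e+06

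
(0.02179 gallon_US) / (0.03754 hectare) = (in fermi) 2.197e+08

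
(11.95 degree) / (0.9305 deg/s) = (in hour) 0.003567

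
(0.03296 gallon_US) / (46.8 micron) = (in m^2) 2.666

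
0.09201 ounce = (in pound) 0.005751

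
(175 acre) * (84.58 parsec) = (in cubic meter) 1.848e+24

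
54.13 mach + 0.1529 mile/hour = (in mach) 54.13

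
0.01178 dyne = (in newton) 1.178e-07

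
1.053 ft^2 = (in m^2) 0.09783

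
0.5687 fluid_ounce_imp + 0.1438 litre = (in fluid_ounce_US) 5.409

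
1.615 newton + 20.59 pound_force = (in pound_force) 20.95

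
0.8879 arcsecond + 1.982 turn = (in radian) 12.45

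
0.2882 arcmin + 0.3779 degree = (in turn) 0.001063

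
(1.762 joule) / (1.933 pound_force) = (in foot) 0.6723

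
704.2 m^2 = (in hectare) 0.07042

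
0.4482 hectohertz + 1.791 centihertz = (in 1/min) 2690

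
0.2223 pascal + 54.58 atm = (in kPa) 5530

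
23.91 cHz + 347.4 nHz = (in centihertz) 23.91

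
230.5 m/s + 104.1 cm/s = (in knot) 450.1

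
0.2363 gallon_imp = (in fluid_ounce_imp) 37.81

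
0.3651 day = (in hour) 8.762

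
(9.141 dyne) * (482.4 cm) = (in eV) 2.752e+15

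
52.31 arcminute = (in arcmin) 52.31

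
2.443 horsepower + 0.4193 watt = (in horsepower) 2.444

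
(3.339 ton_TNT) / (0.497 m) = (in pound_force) 6.319e+09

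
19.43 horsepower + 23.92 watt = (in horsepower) 19.46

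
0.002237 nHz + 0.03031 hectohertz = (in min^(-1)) 181.9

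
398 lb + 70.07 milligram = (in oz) 6368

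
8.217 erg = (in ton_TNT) 1.964e-16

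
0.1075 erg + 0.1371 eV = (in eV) 6.71e+10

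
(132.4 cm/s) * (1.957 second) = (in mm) 2591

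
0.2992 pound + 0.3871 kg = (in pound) 1.153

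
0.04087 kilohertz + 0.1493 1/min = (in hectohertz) 0.4087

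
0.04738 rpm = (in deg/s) 0.2843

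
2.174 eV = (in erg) 3.483e-12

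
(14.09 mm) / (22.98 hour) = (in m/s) 1.703e-07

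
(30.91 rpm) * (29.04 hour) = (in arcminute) 1.163e+09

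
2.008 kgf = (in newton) 19.69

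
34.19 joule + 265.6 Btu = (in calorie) 6.698e+04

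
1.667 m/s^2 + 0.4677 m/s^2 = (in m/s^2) 2.135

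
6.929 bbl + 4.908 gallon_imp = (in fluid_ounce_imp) 3.956e+04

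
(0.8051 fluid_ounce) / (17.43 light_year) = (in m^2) 1.444e-22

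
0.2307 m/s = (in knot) 0.4484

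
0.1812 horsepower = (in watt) 135.1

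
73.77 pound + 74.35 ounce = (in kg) 35.57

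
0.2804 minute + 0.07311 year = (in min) 3.843e+04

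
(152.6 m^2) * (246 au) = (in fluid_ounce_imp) 1.977e+20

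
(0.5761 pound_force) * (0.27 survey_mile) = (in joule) 1114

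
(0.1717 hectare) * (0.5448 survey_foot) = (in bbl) 1793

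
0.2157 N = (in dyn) 2.157e+04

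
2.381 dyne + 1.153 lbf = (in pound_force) 1.153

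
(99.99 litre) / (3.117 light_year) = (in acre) 8.379e-22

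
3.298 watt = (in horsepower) 0.004423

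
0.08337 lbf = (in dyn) 3.708e+04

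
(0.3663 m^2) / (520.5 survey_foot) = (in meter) 0.002309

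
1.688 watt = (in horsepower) 0.002264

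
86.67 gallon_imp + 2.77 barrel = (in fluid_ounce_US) 2.821e+04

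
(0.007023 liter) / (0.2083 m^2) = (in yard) 3.687e-05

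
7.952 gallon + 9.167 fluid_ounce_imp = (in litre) 30.36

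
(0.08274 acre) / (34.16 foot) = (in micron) 3.216e+07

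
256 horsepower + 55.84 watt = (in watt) 1.91e+05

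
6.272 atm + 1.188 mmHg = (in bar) 6.357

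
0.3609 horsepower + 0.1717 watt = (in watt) 269.3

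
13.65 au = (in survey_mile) 1.269e+09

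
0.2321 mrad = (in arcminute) 0.7979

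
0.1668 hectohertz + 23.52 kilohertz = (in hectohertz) 235.4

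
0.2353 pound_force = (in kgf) 0.1067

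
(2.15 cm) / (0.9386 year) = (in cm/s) 7.264e-08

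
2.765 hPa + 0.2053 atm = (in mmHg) 158.1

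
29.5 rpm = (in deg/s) 177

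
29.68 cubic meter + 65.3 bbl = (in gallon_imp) 8812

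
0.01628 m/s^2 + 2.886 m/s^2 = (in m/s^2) 2.902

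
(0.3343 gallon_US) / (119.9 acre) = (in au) 1.743e-20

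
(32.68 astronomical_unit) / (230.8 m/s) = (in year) 671.7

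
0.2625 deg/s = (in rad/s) 0.004581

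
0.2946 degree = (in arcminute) 17.68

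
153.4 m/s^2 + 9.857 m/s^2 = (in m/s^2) 163.3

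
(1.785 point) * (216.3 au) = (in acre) 5.035e+06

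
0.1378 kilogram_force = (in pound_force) 0.3038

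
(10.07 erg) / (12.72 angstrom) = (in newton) 791.7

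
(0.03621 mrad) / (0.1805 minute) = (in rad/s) 3.343e-06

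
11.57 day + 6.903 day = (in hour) 443.4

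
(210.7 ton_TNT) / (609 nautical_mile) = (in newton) 7.816e+05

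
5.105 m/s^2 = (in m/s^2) 5.105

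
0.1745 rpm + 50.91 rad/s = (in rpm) 486.3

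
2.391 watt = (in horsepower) 0.003206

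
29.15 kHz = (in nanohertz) 2.915e+13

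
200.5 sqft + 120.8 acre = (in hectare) 48.89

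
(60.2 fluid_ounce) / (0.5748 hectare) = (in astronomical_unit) 2.07e-18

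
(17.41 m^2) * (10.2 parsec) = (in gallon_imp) 1.205e+21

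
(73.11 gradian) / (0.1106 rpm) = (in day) 0.001148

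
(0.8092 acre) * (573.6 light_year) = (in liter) 1.777e+25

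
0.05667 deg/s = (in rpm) 0.009445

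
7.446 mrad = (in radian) 0.007446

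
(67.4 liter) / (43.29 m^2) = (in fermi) 1.557e+12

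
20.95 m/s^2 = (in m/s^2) 20.95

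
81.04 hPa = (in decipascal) 8.104e+04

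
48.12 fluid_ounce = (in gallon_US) 0.3759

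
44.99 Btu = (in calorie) 1.134e+04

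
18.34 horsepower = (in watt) 1.368e+04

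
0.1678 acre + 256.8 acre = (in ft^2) 1.119e+07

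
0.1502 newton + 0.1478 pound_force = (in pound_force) 0.1816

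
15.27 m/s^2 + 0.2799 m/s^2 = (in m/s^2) 15.55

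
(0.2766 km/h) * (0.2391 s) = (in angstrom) 1.837e+08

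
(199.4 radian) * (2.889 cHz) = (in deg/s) 330.1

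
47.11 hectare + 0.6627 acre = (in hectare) 47.38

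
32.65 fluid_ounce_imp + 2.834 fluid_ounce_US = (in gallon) 0.2672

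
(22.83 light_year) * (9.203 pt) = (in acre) 1.733e+11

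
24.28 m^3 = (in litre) 2.428e+04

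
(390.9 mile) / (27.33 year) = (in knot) 0.001419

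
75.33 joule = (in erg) 7.533e+08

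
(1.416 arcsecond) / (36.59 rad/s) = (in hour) 5.212e-11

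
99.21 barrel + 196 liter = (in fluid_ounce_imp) 5.62e+05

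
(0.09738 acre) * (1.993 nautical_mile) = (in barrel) 9.149e+06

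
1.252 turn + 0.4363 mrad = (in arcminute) 2.704e+04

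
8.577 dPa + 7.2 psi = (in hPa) 496.4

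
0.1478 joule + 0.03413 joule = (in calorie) 0.04348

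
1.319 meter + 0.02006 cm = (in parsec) 4.275e-17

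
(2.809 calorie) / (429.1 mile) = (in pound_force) 3.826e-06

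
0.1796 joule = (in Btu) 0.0001702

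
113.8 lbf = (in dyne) 5.062e+07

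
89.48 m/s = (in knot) 173.9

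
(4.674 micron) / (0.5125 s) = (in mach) 2.678e-08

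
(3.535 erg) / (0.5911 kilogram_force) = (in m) 6.098e-08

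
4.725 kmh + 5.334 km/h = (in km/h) 10.06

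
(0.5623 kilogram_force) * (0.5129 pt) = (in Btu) 9.457e-07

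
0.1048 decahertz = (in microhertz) 1.048e+06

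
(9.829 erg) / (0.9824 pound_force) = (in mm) 0.0002249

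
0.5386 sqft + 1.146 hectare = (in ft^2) 1.234e+05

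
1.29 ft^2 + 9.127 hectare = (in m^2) 9.127e+04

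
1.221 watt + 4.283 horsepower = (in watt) 3195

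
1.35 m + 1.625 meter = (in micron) 2.975e+06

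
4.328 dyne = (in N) 4.328e-05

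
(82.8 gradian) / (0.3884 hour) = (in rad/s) 0.0009302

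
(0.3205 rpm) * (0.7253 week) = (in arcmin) 5.061e+07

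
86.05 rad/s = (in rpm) 821.7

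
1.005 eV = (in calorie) 3.848e-20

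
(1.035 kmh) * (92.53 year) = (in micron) 8.389e+14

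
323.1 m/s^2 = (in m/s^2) 323.1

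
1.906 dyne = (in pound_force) 4.285e-06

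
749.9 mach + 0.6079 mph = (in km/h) 9.192e+05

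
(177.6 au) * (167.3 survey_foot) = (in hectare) 1.355e+11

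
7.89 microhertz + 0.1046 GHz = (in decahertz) 1.046e+07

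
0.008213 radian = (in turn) 0.001307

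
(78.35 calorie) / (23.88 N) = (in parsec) 4.449e-16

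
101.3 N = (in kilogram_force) 10.33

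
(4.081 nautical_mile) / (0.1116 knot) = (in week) 0.2177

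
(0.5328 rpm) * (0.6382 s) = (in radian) 0.03561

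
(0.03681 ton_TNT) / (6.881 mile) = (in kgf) 1418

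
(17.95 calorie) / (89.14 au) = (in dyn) 5.632e-07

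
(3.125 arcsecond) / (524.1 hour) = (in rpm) 7.668e-11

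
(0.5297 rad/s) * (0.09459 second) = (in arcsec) 1.033e+04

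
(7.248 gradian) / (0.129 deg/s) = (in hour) 0.01405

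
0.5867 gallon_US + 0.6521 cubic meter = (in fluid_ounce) 2.213e+04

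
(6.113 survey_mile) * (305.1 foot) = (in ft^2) 9.848e+06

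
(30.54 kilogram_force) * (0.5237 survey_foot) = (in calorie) 11.43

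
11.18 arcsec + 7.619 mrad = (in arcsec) 1583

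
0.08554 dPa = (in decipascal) 0.08554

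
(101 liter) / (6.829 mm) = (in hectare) 0.001479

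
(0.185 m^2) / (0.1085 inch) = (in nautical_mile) 0.03625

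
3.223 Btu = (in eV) 2.122e+22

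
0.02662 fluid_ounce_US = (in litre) 0.0007872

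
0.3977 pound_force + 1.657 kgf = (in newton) 18.02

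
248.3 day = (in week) 35.47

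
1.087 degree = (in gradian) 1.208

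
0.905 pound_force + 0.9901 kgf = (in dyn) 1.374e+06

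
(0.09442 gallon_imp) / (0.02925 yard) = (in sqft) 0.1727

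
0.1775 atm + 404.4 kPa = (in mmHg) 3168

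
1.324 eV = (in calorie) 5.07e-20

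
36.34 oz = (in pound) 2.271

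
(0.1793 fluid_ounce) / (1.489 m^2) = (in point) 0.01009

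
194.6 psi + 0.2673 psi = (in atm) 13.26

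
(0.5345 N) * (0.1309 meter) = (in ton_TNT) 1.672e-11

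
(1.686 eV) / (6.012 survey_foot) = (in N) 1.474e-19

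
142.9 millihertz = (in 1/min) 8.574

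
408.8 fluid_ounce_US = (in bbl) 0.07604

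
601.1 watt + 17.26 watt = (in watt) 618.4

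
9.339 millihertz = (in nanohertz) 9.339e+06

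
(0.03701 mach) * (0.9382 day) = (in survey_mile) 634.7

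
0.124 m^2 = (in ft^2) 1.335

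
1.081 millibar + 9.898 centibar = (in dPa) 1.001e+05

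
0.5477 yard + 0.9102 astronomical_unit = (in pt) 3.86e+14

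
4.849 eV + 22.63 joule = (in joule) 22.63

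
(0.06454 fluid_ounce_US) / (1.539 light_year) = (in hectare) 1.311e-26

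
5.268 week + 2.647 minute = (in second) 3.186e+06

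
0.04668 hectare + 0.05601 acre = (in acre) 0.1714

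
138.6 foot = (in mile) 0.02625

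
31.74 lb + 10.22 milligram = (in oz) 507.8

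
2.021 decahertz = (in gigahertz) 2.021e-08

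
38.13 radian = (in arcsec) 7.865e+06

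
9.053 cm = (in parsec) 2.934e-18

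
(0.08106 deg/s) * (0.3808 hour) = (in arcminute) 6667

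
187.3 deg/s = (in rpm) 31.22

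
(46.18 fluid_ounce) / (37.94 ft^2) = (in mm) 0.3875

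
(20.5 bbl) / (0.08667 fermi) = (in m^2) 3.761e+16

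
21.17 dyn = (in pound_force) 4.759e-05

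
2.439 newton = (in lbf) 0.5483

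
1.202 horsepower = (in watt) 896.3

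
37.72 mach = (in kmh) 4.624e+04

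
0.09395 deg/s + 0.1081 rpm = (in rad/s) 0.01296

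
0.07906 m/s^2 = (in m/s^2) 0.07906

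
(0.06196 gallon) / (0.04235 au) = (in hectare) 3.702e-18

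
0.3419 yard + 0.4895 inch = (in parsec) 1.053e-17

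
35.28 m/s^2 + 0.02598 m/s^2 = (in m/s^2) 35.31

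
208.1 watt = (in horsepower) 0.2791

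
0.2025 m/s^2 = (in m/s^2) 0.2025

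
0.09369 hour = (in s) 337.3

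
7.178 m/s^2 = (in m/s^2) 7.178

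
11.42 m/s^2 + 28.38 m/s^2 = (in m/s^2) 39.8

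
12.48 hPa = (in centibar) 1.248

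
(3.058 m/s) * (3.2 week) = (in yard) 6.472e+06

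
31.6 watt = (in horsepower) 0.04238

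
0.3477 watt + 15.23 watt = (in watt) 15.58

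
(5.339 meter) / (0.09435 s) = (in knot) 110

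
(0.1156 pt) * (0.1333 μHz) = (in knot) 1.057e-11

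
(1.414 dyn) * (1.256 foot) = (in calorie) 1.294e-06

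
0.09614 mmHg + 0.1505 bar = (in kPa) 15.06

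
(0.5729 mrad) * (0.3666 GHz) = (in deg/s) 1.203e+07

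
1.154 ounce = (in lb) 0.07212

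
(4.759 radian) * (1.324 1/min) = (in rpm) 1.003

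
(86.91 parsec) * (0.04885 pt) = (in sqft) 4.975e+14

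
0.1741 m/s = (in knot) 0.3384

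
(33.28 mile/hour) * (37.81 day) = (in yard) 5.315e+07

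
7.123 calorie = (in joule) 29.8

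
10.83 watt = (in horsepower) 0.01452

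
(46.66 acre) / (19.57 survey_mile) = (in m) 5.995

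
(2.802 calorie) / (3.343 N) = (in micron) 3.507e+06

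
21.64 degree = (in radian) 0.3777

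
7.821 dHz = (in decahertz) 0.07821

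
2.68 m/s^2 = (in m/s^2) 2.68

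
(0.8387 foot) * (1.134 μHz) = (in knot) 5.635e-07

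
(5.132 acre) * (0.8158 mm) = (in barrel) 106.6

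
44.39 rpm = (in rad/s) 4.649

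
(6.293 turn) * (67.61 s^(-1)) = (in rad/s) 2673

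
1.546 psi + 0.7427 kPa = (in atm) 0.1125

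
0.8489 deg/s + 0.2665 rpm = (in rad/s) 0.04272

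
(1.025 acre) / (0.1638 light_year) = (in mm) 2.677e-09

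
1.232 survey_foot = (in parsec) 1.217e-17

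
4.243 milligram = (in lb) 9.354e-06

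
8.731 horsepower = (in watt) 6511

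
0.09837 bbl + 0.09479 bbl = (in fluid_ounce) 1038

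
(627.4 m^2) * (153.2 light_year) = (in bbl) 5.72e+21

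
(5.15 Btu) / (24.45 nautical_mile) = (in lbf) 0.02698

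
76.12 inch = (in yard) 2.114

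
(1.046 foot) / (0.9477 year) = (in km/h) 3.84e-08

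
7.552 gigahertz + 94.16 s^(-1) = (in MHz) 7552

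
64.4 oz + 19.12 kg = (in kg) 20.95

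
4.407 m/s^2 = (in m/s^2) 4.407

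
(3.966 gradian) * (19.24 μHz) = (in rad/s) 1.199e-06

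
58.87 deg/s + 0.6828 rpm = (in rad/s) 1.099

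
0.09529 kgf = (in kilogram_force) 0.09529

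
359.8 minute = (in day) 0.2499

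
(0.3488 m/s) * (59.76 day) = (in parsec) 5.836e-11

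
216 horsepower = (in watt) 1.611e+05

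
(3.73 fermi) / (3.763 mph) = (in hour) 6.159e-19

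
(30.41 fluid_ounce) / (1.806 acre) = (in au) 8.225e-19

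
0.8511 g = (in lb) 0.001876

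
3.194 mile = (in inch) 2.024e+05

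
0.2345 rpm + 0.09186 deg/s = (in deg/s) 1.499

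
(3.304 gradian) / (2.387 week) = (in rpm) 3.433e-07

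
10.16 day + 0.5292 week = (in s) 1.198e+06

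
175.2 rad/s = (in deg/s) 1.004e+04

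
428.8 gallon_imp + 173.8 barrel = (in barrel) 186.1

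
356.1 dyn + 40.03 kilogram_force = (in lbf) 88.25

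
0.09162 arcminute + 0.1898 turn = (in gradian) 75.92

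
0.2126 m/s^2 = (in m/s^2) 0.2126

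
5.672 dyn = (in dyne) 5.672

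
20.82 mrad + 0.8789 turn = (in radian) 5.543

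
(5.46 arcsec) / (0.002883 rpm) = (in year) 2.78e-09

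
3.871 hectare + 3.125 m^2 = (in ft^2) 4.167e+05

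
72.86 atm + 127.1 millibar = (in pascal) 7.395e+06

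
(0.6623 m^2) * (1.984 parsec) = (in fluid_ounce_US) 1.371e+21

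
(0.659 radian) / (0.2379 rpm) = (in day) 0.0003062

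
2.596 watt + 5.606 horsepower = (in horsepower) 5.609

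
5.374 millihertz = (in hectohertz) 5.374e-05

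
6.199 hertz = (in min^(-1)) 371.9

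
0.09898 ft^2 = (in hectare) 9.196e-07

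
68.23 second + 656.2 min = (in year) 0.001251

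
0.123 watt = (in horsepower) 0.0001649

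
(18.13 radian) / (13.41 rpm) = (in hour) 0.003586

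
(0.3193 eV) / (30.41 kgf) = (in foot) 5.628e-22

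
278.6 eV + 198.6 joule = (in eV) 1.24e+21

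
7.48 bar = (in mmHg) 5610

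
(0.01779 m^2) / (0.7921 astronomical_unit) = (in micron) 1.501e-07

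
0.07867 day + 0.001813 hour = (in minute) 113.4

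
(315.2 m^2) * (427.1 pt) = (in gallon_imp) 1.045e+04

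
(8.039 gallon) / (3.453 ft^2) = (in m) 0.09486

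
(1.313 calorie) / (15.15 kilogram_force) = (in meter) 0.03698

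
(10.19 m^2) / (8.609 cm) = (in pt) 3.355e+05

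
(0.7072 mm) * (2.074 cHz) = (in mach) 4.308e-08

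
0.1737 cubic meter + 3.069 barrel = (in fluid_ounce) 2.237e+04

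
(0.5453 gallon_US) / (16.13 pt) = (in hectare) 3.628e-05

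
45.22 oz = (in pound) 2.826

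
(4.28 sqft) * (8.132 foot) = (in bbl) 6.199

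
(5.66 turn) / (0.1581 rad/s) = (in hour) 0.06248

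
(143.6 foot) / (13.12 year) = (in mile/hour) 2.366e-07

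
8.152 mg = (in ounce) 0.0002876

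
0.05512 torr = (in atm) 7.253e-05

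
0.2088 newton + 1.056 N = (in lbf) 0.2843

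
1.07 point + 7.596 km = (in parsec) 2.462e-13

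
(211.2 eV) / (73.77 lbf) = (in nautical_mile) 5.568e-23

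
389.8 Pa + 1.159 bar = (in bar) 1.163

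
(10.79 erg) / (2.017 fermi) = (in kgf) 5.455e+07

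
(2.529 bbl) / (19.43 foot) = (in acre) 1.678e-05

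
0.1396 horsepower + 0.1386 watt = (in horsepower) 0.1398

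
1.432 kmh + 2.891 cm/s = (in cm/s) 42.67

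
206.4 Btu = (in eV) 1.359e+24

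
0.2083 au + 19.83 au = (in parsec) 9.715e-05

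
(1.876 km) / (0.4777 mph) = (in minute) 146.4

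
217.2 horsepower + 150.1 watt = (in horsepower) 217.4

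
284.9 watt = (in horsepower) 0.3821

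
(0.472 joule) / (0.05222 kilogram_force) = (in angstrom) 9.217e+09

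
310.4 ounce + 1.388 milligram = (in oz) 310.4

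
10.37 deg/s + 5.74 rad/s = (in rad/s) 5.921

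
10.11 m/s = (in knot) 19.65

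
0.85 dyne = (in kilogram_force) 8.668e-07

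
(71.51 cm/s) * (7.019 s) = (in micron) 5.019e+06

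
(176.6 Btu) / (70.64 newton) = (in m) 2638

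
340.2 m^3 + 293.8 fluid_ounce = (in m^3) 340.2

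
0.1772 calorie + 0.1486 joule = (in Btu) 0.0008436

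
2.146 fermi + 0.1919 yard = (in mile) 0.000109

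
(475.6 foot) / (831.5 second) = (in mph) 0.39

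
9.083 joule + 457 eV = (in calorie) 2.171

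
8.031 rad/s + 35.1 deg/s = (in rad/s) 8.644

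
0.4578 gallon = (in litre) 1.733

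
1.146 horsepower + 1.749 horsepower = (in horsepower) 2.895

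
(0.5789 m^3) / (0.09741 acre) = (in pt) 4.163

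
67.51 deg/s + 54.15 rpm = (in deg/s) 392.4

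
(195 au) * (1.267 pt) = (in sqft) 1.403e+11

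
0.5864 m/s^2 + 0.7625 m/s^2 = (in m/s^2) 1.349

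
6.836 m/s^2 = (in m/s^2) 6.836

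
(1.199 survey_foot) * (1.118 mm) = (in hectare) 4.086e-08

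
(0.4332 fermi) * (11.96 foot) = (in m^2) 1.579e-15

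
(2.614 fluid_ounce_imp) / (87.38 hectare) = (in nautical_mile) 4.59e-14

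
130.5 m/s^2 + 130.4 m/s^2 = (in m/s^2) 260.9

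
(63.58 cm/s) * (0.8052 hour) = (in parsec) 5.973e-14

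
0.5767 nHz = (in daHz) 5.767e-11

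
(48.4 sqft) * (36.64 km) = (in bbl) 1.036e+06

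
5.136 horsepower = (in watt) 3830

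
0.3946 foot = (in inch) 4.735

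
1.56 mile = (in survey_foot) 8237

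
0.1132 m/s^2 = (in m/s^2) 0.1132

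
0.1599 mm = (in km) 1.599e-07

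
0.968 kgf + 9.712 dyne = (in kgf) 0.968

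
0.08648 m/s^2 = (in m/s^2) 0.08648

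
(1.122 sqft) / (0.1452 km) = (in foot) 0.002355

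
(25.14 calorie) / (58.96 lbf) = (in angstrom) 4.011e+09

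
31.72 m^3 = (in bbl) 199.5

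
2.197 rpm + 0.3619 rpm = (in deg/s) 15.35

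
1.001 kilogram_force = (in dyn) 9.816e+05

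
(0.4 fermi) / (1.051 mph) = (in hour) 2.365e-19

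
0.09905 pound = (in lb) 0.09905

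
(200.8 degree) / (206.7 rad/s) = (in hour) 4.71e-06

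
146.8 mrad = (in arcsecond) 3.028e+04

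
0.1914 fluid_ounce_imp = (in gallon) 0.001437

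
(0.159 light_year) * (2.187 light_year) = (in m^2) 3.112e+31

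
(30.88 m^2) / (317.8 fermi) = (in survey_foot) 3.188e+14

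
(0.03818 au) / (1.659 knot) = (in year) 212.2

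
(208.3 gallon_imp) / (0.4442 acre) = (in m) 0.0005268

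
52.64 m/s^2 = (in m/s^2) 52.64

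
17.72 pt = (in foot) 0.02051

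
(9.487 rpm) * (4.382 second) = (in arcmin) 1.497e+04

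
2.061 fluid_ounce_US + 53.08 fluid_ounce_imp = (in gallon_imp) 0.3452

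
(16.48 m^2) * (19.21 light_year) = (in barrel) 1.884e+19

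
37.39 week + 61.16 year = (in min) 3.252e+07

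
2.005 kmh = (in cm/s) 55.69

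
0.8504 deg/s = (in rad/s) 0.01484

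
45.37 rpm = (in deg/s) 272.2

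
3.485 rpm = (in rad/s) 0.3649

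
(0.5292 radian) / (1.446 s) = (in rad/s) 0.366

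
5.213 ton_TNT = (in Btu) 2.067e+07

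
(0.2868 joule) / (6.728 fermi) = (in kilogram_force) 4.347e+12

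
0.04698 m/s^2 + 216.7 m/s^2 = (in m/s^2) 216.7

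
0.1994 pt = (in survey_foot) 0.0002308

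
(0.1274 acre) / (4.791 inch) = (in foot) 1.39e+04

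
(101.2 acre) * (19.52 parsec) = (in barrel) 1.552e+24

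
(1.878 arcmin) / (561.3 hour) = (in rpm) 2.582e-09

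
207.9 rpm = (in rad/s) 21.77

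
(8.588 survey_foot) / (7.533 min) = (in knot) 0.01126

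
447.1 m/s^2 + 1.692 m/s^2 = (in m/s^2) 448.8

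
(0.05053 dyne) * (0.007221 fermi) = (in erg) 3.649e-17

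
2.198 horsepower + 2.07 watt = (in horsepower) 2.201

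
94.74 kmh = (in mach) 0.07729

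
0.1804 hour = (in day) 0.007517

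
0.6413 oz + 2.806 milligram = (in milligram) 1.818e+04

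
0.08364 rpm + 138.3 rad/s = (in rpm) 1321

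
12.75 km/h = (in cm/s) 354.2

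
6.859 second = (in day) 7.939e-05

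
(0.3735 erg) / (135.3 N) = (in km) 2.761e-13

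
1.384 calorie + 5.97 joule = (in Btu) 0.01115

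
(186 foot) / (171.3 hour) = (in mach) 2.7e-07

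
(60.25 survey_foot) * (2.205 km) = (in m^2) 4.049e+04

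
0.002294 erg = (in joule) 2.294e-10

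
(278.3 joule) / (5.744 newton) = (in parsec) 1.57e-15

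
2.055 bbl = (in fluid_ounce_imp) 1.15e+04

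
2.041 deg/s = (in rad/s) 0.03562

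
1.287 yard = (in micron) 1.177e+06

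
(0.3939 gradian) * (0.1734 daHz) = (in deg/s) 0.6147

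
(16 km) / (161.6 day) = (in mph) 0.002563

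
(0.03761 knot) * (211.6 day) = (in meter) 3.537e+05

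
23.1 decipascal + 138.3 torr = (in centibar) 18.44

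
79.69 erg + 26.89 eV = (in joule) 7.969e-06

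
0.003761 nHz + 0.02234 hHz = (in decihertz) 22.34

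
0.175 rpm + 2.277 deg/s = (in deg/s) 3.327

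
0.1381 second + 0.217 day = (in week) 0.031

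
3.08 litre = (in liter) 3.08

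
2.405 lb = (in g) 1091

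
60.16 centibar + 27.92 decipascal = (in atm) 0.5938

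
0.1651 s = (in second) 0.1651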